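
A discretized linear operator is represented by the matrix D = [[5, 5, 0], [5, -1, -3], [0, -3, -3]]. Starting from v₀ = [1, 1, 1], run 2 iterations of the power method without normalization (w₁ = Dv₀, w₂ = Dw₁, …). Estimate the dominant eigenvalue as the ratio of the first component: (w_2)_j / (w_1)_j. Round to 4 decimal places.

5.5000

w1 = Dv₀ = (10, 1, -6)
w2 = Dw1 = (55, 67, 15)
Ratio at component: 55 / 10 = 5.5000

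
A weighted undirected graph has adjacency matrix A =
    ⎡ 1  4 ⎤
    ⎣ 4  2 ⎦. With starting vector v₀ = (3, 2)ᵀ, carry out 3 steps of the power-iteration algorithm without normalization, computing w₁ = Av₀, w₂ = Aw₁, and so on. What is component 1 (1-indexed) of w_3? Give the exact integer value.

w1 = Av₀ = (11, 16)
w2 = Aw1 = (75, 76)
w3 = Aw2 = (379, 452)
The requested component of w3 is 379.

379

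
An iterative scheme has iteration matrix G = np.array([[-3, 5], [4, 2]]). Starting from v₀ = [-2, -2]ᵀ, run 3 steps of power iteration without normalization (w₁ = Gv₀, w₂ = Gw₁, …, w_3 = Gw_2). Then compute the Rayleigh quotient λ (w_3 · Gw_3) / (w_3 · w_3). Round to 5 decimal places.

3.57427

w1 = Gv₀ = ((-3)·(-2) + 5·(-2); 4·(-2) + 2·(-2)) = (-4, -12)
w2 = Gw1 = ((-3)·(-4) + 5·(-12); 4·(-4) + 2·(-12)) = (-48, -40)
w3 = Gw2 = (-56, -272)
Gw3 = (-1192, -768)
w3·Gw3 = (-56)·(-1192) + (-272)·(-768) = 275648; w3·w3 = (-56)·(-56) + (-272)·(-272) = 77120
λ ≈ 275648/77120 = 3.57427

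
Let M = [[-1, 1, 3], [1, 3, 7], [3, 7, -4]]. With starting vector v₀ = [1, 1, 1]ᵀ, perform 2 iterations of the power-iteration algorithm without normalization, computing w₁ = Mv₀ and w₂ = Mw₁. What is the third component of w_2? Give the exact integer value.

w1 = Mv₀ = ((-1)·1 + 1·1 + 3·1; 1·1 + 3·1 + 7·1; 3·1 + 7·1 + (-4)·1) = (3, 11, 6)
w2 = Mw1 = ((-1)·3 + 1·11 + 3·6; 1·3 + 3·11 + 7·6; 3·3 + 7·11 + (-4)·6) = (26, 78, 62)
The requested component of w2 is 62.

62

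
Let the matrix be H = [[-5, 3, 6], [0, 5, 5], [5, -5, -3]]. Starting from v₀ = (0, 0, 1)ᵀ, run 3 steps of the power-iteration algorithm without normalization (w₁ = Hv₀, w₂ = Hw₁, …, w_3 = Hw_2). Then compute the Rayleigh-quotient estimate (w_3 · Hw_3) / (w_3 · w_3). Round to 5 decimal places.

w1 = Hv₀ = ((-5)·0 + 3·0 + 6·1; 0·0 + 5·0 + 5·1; 5·0 + (-5)·0 + (-3)·1) = (6, 5, -3)
w2 = Hw1 = ((-5)·6 + 3·5 + 6·(-3); 0·6 + 5·5 + 5·(-3); 5·6 + (-5)·5 + (-3)·(-3)) = (-33, 10, 14)
w3 = Hw2 = (279, 120, -257)
Hw3 = (-2577, -685, 1566)
w3·Hw3 = 279·(-2577) + 120·(-685) + (-257)·1566 = -1203645; w3·w3 = 279·279 + 120·120 + (-257)·(-257) = 158290
λ ≈ -1203645/158290 = -7.60405

λ ≈ -7.60405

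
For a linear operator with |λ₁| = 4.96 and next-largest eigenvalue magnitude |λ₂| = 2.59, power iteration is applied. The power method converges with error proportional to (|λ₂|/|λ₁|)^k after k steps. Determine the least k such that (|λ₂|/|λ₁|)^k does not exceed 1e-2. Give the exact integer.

8

|λ₂/λ₁| = 2.59/4.96 = 0.52218
Need k ≥ ln(1e-2) / ln(0.52218) = -4.6052 / -0.6497 ≈ 7.088
Smallest integer k satisfying the bound: 8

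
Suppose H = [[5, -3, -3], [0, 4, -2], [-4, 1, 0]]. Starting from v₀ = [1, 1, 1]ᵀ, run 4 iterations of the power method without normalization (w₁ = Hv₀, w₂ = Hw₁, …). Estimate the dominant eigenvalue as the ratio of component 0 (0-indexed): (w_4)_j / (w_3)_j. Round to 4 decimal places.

λ ≈ 7.8286

w1 = Hv₀ = (5·1 + (-3)·1 + (-3)·1; 0·1 + 4·1 + (-2)·1; (-4)·1 + 1·1 + 0·1) = (-1, 2, -3)
w2 = Hw1 = (5·(-1) + (-3)·2 + (-3)·(-3); 0·(-1) + 4·2 + (-2)·(-3); (-4)·(-1) + 1·2 + 0·(-3)) = (-2, 14, 6)
w3 = Hw2 = (-70, 44, 22)
w4 = Hw3 = (-548, 132, 324)
Ratio at component: -548 / -70 = 7.8286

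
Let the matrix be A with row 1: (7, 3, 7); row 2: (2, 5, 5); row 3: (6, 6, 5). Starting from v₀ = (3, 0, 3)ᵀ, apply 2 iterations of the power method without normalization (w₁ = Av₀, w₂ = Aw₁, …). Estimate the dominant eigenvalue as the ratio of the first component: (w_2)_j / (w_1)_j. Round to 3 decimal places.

λ ≈ 14.000

w1 = Av₀ = (42, 21, 33)
w2 = Aw1 = (588, 354, 543)
Ratio at component: 588 / 42 = 14.000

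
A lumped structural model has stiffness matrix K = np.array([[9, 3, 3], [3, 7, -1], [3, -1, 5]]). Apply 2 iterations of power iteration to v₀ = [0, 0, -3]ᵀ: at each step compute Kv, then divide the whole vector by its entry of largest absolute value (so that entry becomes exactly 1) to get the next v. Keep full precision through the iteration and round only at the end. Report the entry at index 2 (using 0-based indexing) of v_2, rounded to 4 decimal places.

0.8974

Kv0 = (-9.00000, 3.00000, -15.00000); divide by -15.00000 → v1 = (0.60000, -0.20000, 1.00000)
Kv1 = (7.80000, -0.60000, 7.00000); divide by 7.80000 → v2 = (1.00000, -0.07692, 0.89744)
Requested entry of v2: -105/-117 = 0.8974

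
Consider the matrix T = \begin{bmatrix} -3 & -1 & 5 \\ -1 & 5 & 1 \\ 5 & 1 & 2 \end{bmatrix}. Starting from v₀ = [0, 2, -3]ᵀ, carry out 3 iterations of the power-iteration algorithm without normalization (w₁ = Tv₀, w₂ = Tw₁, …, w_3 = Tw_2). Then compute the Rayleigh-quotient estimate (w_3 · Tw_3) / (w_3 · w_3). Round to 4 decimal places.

-2.0632

w1 = Tv₀ = ((-3)·0 + (-1)·2 + 5·(-3); (-1)·0 + 5·2 + 1·(-3); 5·0 + 1·2 + 2·(-3)) = (-17, 7, -4)
w2 = Tw1 = ((-3)·(-17) + (-1)·7 + 5·(-4); (-1)·(-17) + 5·7 + 1·(-4); 5·(-17) + 1·7 + 2·(-4)) = (24, 48, -86)
w3 = Tw2 = (-550, 130, -4)
Tw3 = (1500, 1196, -2628)
w3·Tw3 = (-550)·1500 + 130·1196 + (-4)·(-2628) = -659008; w3·w3 = (-550)·(-550) + 130·130 + (-4)·(-4) = 319416
λ ≈ -659008/319416 = -2.0632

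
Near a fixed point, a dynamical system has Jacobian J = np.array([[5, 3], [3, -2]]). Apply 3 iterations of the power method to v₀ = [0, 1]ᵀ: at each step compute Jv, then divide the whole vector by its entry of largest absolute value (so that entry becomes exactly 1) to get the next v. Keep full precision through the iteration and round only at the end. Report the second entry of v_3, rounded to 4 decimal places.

Jv0 = (3.00000, -2.00000); divide by 3.00000 → v1 = (1.00000, -0.66667)
Jv1 = (3.00000, 4.33333); divide by 4.33333 → v2 = (0.69231, 1.00000)
Jv2 = (6.46154, 0.07692); divide by 6.46154 → v3 = (1.00000, 0.01190)
Requested entry of v3: 1/84 = 0.0119

0.0119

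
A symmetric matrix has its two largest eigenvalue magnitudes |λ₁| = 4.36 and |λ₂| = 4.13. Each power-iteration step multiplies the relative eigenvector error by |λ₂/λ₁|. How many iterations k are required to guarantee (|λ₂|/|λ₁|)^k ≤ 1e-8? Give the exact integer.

|λ₂/λ₁| = 4.13/4.36 = 0.94725
Need k ≥ ln(1e-8) / ln(0.94725) = -18.4207 / -0.0542 ≈ 339.899
Smallest integer k satisfying the bound: 340

340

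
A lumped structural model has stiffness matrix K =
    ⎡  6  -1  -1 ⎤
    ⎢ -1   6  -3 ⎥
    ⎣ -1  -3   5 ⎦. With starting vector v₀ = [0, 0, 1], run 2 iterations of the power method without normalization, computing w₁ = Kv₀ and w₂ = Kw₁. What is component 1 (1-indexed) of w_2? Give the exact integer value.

-8

w1 = Kv₀ = (6·0 + (-1)·0 + (-1)·1; (-1)·0 + 6·0 + (-3)·1; (-1)·0 + (-3)·0 + 5·1) = (-1, -3, 5)
w2 = Kw1 = (6·(-1) + (-1)·(-3) + (-1)·5; (-1)·(-1) + 6·(-3) + (-3)·5; (-1)·(-1) + (-3)·(-3) + 5·5) = (-8, -32, 35)
The requested component of w2 is -8.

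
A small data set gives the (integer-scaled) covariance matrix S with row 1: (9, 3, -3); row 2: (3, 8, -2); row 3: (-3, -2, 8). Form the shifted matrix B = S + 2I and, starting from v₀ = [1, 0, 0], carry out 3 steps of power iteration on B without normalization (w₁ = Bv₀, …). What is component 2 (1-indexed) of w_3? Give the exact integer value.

B = S + 2I has rows (11, 3, -3); (3, 10, -2); (-3, -2, 10)
w1 = Bv₀ = (11, 3, -3)
w2 = Bw1 = (139, 69, -69)
w3 = Bw2 = (1943, 1245, -1245)
Requested component of w3: 1245

1245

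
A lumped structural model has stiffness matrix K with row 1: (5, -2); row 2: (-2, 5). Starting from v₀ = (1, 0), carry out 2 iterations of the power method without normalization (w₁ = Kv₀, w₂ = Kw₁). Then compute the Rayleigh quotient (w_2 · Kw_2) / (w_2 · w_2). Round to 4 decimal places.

6.8695

w1 = Kv₀ = (5·1 + (-2)·0; (-2)·1 + 5·0) = (5, -2)
w2 = Kw1 = (5·5 + (-2)·(-2); (-2)·5 + 5·(-2)) = (29, -20)
Kw2 = (185, -158)
w2·Kw2 = 29·185 + (-20)·(-158) = 8525; w2·w2 = 29·29 + (-20)·(-20) = 1241
λ ≈ 8525/1241 = 6.8695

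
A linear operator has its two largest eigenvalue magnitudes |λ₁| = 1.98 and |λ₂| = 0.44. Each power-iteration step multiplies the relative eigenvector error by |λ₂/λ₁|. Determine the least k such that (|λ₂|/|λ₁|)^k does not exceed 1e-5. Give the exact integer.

|λ₂/λ₁| = 0.44/1.98 = 0.22222
Need k ≥ ln(1e-5) / ln(0.22222) = -11.5129 / -1.5041 ≈ 7.654
Smallest integer k satisfying the bound: 8

8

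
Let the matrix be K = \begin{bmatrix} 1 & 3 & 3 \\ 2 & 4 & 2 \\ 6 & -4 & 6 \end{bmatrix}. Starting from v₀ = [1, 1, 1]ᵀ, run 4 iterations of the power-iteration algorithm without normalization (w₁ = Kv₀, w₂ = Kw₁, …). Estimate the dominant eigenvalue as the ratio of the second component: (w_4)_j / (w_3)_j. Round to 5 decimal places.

7.56540

w1 = Kv₀ = (1·1 + 3·1 + 3·1; 2·1 + 4·1 + 2·1; 6·1 + (-4)·1 + 6·1) = (7, 8, 8)
w2 = Kw1 = (1·7 + 3·8 + 3·8; 2·7 + 4·8 + 2·8; 6·7 + (-4)·8 + 6·8) = (55, 62, 58)
w3 = Kw2 = (415, 474, 430)
w4 = Kw3 = (3127, 3586, 3174)
Ratio at component: 3586 / 474 = 7.56540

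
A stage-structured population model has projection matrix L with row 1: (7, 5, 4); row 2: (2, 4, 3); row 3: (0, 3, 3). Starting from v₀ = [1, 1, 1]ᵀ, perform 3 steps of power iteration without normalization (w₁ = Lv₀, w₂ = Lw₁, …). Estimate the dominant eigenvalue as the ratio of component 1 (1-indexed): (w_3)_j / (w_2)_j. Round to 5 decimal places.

w1 = Lv₀ = (7·1 + 5·1 + 4·1; 2·1 + 4·1 + 3·1; 0·1 + 3·1 + 3·1) = (16, 9, 6)
w2 = Lw1 = (7·16 + 5·9 + 4·6; 2·16 + 4·9 + 3·6; 0·16 + 3·9 + 3·6) = (181, 86, 45)
w3 = Lw2 = (1877, 841, 393)
Ratio at component: 1877 / 181 = 10.37017

10.37017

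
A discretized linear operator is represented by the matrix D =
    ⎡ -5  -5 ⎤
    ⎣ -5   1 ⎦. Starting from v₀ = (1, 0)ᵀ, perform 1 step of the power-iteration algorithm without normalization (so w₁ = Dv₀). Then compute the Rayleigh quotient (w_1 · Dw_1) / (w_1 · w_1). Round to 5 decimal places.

-7.00000

w1 = Dv₀ = (-5, -5)
Dw1 = (50, 20)
w1·Dw1 = (-5)·50 + (-5)·20 = -350; w1·w1 = (-5)·(-5) + (-5)·(-5) = 50
λ ≈ -350/50 = -7.00000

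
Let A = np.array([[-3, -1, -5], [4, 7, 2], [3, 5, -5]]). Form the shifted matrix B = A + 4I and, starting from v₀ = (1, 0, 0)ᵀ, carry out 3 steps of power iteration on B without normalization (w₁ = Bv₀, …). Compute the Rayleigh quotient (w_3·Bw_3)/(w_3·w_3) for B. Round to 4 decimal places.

10.4572

B = A + 4I has rows (1, -1, -5); (4, 11, 2); (3, 5, -1)
w1 = Bv₀ = (1, 4, 3)
w2 = Bw1 = (-18, 54, 20)
w3 = Bw2 = (-172, 562, 196)
Bw3 = (-1714, 5886, 2098)
w3·Bw3 = 4013948; w3·w3 = 383844; μ ≈ 4013948/383844 = 10.4572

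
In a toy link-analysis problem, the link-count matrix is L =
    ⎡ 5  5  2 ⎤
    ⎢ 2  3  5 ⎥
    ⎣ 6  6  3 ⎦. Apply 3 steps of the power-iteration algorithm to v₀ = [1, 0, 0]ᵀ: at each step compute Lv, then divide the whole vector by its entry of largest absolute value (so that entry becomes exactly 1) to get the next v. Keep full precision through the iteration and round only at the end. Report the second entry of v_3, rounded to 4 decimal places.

Lv0 = (5.00000, 2.00000, 6.00000); divide by 6.00000 → v1 = (0.83333, 0.33333, 1.00000)
Lv1 = (7.83333, 7.66667, 10.00000); divide by 10.00000 → v2 = (0.78333, 0.76667, 1.00000)
Lv2 = (9.75000, 8.86667, 12.30000); divide by 12.30000 → v3 = (0.79268, 0.72087, 1.00000)
Requested entry of v3: 532/738 = 0.7209

0.7209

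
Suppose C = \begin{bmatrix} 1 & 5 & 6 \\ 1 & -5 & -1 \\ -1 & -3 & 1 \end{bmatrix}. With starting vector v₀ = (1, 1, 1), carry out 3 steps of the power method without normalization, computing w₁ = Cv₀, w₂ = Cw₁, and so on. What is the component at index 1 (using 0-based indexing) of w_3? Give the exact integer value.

-231

w1 = Cv₀ = (12, -5, -3)
w2 = Cw1 = (-31, 40, 0)
w3 = Cw2 = (169, -231, -89)
The requested component of w3 is -231.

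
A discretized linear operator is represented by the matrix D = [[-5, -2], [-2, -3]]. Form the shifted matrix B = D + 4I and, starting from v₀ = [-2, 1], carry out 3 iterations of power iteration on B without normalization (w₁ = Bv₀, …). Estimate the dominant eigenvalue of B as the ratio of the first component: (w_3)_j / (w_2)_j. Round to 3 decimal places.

μ ≈ 0.000

B = D + 4I has rows (-1, -2); (-2, 1)
w1 = Bv₀ = ((-1)·(-2) + (-2)·1; (-2)·(-2) + 1·1) = (0, 5)
w2 = Bw1 = ((-1)·0 + (-2)·5; (-2)·0 + 1·5) = (-10, 5)
w3 = Bw2 = (0, 25)
Ratio: 0/-10 = 0.000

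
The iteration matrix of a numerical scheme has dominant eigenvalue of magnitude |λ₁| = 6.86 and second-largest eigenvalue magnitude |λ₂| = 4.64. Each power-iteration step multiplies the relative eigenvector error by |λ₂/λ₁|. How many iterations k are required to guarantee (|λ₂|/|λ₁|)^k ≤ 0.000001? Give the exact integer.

|λ₂/λ₁| = 4.64/6.86 = 0.67638
Need k ≥ ln(0.000001) / ln(0.67638) = -13.8155 / -0.3910 ≈ 35.334
Smallest integer k satisfying the bound: 36

36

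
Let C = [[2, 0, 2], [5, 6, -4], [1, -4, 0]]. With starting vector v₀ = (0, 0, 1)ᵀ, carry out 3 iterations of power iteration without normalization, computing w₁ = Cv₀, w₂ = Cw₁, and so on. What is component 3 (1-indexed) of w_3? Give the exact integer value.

w1 = Cv₀ = (2, -4, 0)
w2 = Cw1 = (4, -14, 18)
w3 = Cw2 = (44, -136, 60)
The requested component of w3 is 60.

60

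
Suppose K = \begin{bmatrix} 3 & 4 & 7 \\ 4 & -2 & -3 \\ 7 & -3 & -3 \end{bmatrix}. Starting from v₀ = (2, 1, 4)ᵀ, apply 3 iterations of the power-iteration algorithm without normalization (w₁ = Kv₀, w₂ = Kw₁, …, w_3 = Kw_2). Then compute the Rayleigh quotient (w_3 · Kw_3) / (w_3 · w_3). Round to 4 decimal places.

-3.4159

w1 = Kv₀ = (3·2 + 4·1 + 7·4; 4·2 + (-2)·1 + (-3)·4; 7·2 + (-3)·1 + (-3)·4) = (38, -6, -1)
w2 = Kw1 = (3·38 + 4·(-6) + 7·(-1); 4·38 + (-2)·(-6) + (-3)·(-1); 7·38 + (-3)·(-6) + (-3)·(-1)) = (83, 167, 287)
w3 = Kw2 = (2926, -863, -781)
Kw3 = (-141, 15773, 25414)
w3·Kw3 = 2926·(-141) + (-863)·15773 + (-781)·25414 = -33872999; w3·w3 = 2926·2926 + (-863)·(-863) + (-781)·(-781) = 9916206
λ ≈ -33872999/9916206 = -3.4159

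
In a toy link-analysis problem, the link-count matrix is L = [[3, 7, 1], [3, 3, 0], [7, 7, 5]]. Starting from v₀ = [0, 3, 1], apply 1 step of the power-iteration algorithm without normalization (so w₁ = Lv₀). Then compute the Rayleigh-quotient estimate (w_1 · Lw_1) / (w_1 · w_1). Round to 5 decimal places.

10.69218

w1 = Lv₀ = (3·0 + 7·3 + 1·1; 3·0 + 3·3 + 0·1; 7·0 + 7·3 + 5·1) = (22, 9, 26)
Lw1 = (155, 93, 347)
w1·Lw1 = 22·155 + 9·93 + 26·347 = 13269; w1·w1 = 22·22 + 9·9 + 26·26 = 1241
λ ≈ 13269/1241 = 10.69218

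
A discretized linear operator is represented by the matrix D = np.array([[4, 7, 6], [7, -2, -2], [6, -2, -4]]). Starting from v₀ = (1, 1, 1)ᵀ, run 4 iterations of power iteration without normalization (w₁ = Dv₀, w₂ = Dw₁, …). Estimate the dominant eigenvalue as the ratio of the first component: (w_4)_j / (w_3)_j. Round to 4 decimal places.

w1 = Dv₀ = (4·1 + 7·1 + 6·1; 7·1 + (-2)·1 + (-2)·1; 6·1 + (-2)·1 + (-4)·1) = (17, 3, 0)
w2 = Dw1 = (4·17 + 7·3 + 6·0; 7·17 + (-2)·3 + (-2)·0; 6·17 + (-2)·3 + (-4)·0) = (89, 113, 96)
w3 = Dw2 = (1723, 205, -76)
w4 = Dw3 = (7871, 11803, 10232)
Ratio at component: 7871 / 1723 = 4.5682

4.5682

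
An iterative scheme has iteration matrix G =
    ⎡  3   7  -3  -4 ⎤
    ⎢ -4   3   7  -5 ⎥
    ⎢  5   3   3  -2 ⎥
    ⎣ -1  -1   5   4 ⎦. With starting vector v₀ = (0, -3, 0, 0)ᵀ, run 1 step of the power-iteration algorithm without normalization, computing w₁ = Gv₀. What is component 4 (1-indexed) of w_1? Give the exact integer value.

3

w1 = Gv₀ = (3·0 + 7·(-3) + (-3)·0 + (-4)·0; (-4)·0 + 3·(-3) + 7·0 + (-5)·0; 5·0 + 3·(-3) + 3·0 + (-2)·0; (-1)·0 + (-1)·(-3) + 5·0 + 4·0) = (-21, -9, -9, 3)
The requested component of w1 is 3.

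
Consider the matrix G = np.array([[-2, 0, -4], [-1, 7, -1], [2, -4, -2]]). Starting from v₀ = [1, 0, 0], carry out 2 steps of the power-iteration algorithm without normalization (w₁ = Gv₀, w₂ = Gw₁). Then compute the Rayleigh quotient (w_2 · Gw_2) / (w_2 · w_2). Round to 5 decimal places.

w1 = Gv₀ = ((-2)·1 + 0·0 + (-4)·0; (-1)·1 + 7·0 + (-1)·0; 2·1 + (-4)·0 + (-2)·0) = (-2, -1, 2)
w2 = Gw1 = ((-2)·(-2) + 0·(-1) + (-4)·2; (-1)·(-2) + 7·(-1) + (-1)·2; 2·(-2) + (-4)·(-1) + (-2)·2) = (-4, -7, -4)
Gw2 = (24, -41, 28)
w2·Gw2 = (-4)·24 + (-7)·(-41) + (-4)·28 = 79; w2·w2 = (-4)·(-4) + (-7)·(-7) + (-4)·(-4) = 81
λ ≈ 79/81 = 0.97531

λ ≈ 0.97531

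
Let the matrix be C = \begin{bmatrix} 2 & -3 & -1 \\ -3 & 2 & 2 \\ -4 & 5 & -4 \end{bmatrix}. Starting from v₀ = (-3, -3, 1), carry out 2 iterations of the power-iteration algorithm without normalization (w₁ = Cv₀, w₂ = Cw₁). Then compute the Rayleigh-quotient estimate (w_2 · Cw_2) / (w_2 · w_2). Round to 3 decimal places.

-4.838

w1 = Cv₀ = (2·(-3) + (-3)·(-3) + (-1)·1; (-3)·(-3) + 2·(-3) + 2·1; (-4)·(-3) + 5·(-3) + (-4)·1) = (2, 5, -7)
w2 = Cw1 = (2·2 + (-3)·5 + (-1)·(-7); (-3)·2 + 2·5 + 2·(-7); (-4)·2 + 5·5 + (-4)·(-7)) = (-4, -10, 45)
Cw2 = (-23, 82, -214)
w2·Cw2 = (-4)·(-23) + (-10)·82 + 45·(-214) = -10358; w2·w2 = (-4)·(-4) + (-10)·(-10) + 45·45 = 2141
λ ≈ -10358/2141 = -4.838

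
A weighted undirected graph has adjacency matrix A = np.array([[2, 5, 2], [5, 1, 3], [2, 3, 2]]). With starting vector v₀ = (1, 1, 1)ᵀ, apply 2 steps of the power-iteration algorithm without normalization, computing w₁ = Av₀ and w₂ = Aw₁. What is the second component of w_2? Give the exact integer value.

w1 = Av₀ = (9, 9, 7)
w2 = Aw1 = (77, 75, 59)
The requested component of w2 is 75.

75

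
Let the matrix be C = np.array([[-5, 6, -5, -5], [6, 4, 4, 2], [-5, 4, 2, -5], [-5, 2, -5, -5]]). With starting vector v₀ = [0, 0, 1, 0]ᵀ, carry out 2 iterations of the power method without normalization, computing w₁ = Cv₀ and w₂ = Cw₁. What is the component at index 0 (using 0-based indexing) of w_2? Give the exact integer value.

64

w1 = Cv₀ = ((-5)·0 + 6·0 + (-5)·1 + (-5)·0; 6·0 + 4·0 + 4·1 + 2·0; (-5)·0 + 4·0 + 2·1 + (-5)·0; (-5)·0 + 2·0 + (-5)·1 + (-5)·0) = (-5, 4, 2, -5)
w2 = Cw1 = ((-5)·(-5) + 6·4 + (-5)·2 + (-5)·(-5); 6·(-5) + 4·4 + 4·2 + 2·(-5); (-5)·(-5) + 4·4 + 2·2 + (-5)·(-5); (-5)·(-5) + 2·4 + (-5)·2 + (-5)·(-5)) = (64, -16, 70, 48)
The requested component of w2 is 64.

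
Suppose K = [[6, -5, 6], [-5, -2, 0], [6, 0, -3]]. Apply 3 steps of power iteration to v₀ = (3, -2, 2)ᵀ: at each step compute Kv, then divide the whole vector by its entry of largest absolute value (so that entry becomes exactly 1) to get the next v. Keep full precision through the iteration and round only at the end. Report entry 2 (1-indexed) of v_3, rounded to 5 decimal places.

-0.34268

Kv0 = (40.000000, -11.000000, 12.000000); divide by 40.000000 → v1 = (1.000000, -0.275000, 0.300000)
Kv1 = (9.175000, -4.450000, 5.100000); divide by 9.175000 → v2 = (1.000000, -0.485014, 0.555858)
Kv2 = (11.760218, -4.029973, 4.332425); divide by 11.760218 → v3 = (1.000000, -0.342678, 0.368397)
Requested entry of v3: -1479/4316 = -0.34268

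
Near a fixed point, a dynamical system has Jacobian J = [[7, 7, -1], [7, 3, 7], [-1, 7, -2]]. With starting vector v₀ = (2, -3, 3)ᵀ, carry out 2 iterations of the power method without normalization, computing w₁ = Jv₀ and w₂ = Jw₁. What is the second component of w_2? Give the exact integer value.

-195

w1 = Jv₀ = (7·2 + 7·(-3) + (-1)·3; 7·2 + 3·(-3) + 7·3; (-1)·2 + 7·(-3) + (-2)·3) = (-10, 26, -29)
w2 = Jw1 = (7·(-10) + 7·26 + (-1)·(-29); 7·(-10) + 3·26 + 7·(-29); (-1)·(-10) + 7·26 + (-2)·(-29)) = (141, -195, 250)
The requested component of w2 is -195.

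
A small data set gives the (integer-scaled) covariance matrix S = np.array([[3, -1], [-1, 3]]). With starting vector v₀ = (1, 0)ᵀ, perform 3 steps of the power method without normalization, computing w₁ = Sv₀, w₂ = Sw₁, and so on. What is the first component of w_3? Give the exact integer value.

w1 = Sv₀ = (3·1 + (-1)·0; (-1)·1 + 3·0) = (3, -1)
w2 = Sw1 = (3·3 + (-1)·(-1); (-1)·3 + 3·(-1)) = (10, -6)
w3 = Sw2 = (36, -28)
The requested component of w3 is 36.

36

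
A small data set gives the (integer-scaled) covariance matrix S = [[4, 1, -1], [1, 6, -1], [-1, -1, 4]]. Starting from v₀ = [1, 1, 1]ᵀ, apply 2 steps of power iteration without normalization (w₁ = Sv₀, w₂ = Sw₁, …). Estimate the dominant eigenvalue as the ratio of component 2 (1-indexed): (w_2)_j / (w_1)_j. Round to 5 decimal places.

w1 = Sv₀ = (4, 6, 2)
w2 = Sw1 = (20, 38, -2)
Ratio at component: 38 / 6 = 6.33333

λ ≈ 6.33333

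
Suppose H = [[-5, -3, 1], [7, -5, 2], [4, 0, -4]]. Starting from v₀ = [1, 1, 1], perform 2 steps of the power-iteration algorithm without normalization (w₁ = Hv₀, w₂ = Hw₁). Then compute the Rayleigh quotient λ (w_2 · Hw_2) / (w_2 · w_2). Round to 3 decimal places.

-5.810

w1 = Hv₀ = (-7, 4, 0)
w2 = Hw1 = (23, -69, -28)
Hw2 = (64, 450, 204)
w2·Hw2 = 23·64 + (-69)·450 + (-28)·204 = -35290; w2·w2 = 23·23 + (-69)·(-69) + (-28)·(-28) = 6074
λ ≈ -35290/6074 = -5.810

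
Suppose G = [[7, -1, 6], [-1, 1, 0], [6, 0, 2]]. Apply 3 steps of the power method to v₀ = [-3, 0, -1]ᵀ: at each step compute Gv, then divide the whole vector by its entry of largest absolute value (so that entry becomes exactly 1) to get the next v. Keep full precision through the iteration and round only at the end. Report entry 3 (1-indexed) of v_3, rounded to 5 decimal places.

Gv0 = (-27.000000, 3.000000, -20.000000); divide by -27.000000 → v1 = (1.000000, -0.111111, 0.740741)
Gv1 = (11.555556, -1.111111, 7.481481); divide by 11.555556 → v2 = (1.000000, -0.096154, 0.647436)
Gv2 = (10.980769, -1.096154, 7.294872); divide by 10.980769 → v3 = (1.000000, -0.099825, 0.664332)
Requested entry of v3: -2276/-3426 = 0.66433

0.66433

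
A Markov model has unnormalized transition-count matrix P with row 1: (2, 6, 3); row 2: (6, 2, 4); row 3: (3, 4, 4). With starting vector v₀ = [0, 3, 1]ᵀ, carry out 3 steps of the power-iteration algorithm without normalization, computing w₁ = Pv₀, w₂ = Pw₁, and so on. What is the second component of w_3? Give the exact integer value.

w1 = Pv₀ = (2·0 + 6·3 + 3·1; 6·0 + 2·3 + 4·1; 3·0 + 4·3 + 4·1) = (21, 10, 16)
w2 = Pw1 = (2·21 + 6·10 + 3·16; 6·21 + 2·10 + 4·16; 3·21 + 4·10 + 4·16) = (150, 210, 167)
w3 = Pw2 = (2061, 1988, 1958)
The requested component of w3 is 1988.

1988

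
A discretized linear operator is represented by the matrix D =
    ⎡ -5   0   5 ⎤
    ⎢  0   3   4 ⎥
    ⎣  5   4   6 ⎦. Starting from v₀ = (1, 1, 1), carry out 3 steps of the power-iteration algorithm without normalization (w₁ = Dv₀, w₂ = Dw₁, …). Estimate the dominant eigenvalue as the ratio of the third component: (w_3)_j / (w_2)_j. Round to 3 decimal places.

w1 = Dv₀ = ((-5)·1 + 0·1 + 5·1; 0·1 + 3·1 + 4·1; 5·1 + 4·1 + 6·1) = (0, 7, 15)
w2 = Dw1 = ((-5)·0 + 0·7 + 5·15; 0·0 + 3·7 + 4·15; 5·0 + 4·7 + 6·15) = (75, 81, 118)
w3 = Dw2 = (215, 715, 1407)
Ratio at component: 1407 / 118 = 11.924

λ ≈ 11.924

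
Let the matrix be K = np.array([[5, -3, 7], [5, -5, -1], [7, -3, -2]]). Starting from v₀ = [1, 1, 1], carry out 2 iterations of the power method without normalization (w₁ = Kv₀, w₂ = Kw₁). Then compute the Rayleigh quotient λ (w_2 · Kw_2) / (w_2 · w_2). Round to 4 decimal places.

w1 = Kv₀ = (9, -1, 2)
w2 = Kw1 = (62, 48, 62)
Kw2 = (600, 8, 166)
w2·Kw2 = 62·600 + 48·8 + 62·166 = 47876; w2·w2 = 62·62 + 48·48 + 62·62 = 9992
λ ≈ 47876/9992 = 4.7914

4.7914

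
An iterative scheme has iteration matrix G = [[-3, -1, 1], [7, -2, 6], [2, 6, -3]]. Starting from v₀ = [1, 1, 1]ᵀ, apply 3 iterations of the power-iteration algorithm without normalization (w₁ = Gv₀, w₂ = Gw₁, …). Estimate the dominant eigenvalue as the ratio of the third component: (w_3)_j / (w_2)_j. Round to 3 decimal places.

w1 = Gv₀ = (-3, 11, 5)
w2 = Gw1 = (3, -13, 45)
w3 = Gw2 = (49, 317, -207)
Ratio at component: -207 / 45 = -4.600

λ ≈ -4.600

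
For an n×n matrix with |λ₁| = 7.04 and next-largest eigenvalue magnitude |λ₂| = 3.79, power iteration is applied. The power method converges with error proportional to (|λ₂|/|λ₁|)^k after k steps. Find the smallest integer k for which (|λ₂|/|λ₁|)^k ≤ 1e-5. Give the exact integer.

|λ₂/λ₁| = 3.79/7.04 = 0.53835
Need k ≥ ln(1e-5) / ln(0.53835) = -11.5129 / -0.6192 ≈ 18.592
Smallest integer k satisfying the bound: 19

19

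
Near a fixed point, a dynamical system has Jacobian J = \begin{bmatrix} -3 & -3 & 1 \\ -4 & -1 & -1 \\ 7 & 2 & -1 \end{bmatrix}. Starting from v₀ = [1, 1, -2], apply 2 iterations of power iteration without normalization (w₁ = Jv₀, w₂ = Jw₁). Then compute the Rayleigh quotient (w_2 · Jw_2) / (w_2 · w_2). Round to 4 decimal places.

w1 = Jv₀ = (-8, -3, 11)
w2 = Jw1 = (44, 24, -73)
Jw2 = (-277, -127, 429)
w2·Jw2 = 44·(-277) + 24·(-127) + (-73)·429 = -46553; w2·w2 = 44·44 + 24·24 + (-73)·(-73) = 7841
λ ≈ -46553/7841 = -5.9371

λ ≈ -5.9371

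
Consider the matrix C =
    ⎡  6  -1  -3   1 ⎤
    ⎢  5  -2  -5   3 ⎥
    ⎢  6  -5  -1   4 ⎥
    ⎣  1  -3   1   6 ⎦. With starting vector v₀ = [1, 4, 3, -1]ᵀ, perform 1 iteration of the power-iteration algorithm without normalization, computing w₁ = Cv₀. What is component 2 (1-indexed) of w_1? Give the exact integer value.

w1 = Cv₀ = (-8, -21, -21, -14)
The requested component of w1 is -21.

-21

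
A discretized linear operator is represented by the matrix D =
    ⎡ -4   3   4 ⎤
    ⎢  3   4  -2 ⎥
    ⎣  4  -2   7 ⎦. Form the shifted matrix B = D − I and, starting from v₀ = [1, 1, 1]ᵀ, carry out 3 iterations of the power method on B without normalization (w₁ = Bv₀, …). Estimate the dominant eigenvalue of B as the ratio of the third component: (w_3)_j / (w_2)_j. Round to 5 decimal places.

8.75000

B = D − I has rows (-5, 3, 4); (3, 3, -2); (4, -2, 6)
w1 = Bv₀ = (2, 4, 8)
w2 = Bw1 = (34, 2, 48)
w3 = Bw2 = (28, 12, 420)
Ratio: 420/48 = 8.75000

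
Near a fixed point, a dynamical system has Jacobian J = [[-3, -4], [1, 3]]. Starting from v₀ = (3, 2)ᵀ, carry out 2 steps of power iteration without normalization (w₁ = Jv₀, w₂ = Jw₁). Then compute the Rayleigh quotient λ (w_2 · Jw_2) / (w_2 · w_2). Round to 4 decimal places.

λ ≈ -2.5385

w1 = Jv₀ = ((-3)·3 + (-4)·2; 1·3 + 3·2) = (-17, 9)
w2 = Jw1 = ((-3)·(-17) + (-4)·9; 1·(-17) + 3·9) = (15, 10)
Jw2 = (-85, 45)
w2·Jw2 = 15·(-85) + 10·45 = -825; w2·w2 = 15·15 + 10·10 = 325
λ ≈ -825/325 = -2.5385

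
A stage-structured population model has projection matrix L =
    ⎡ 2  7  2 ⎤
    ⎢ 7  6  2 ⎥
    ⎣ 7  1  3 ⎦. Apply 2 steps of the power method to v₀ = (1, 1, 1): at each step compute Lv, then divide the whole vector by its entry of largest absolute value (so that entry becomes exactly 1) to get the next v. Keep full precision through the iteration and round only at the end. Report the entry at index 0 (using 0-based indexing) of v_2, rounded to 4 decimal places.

Lv0 = (11.00000, 15.00000, 11.00000); divide by 15.00000 → v1 = (0.73333, 1.00000, 0.73333)
Lv1 = (9.93333, 12.60000, 8.33333); divide by 12.60000 → v2 = (0.78836, 1.00000, 0.66138)
Requested entry of v2: 149/189 = 0.7884

0.7884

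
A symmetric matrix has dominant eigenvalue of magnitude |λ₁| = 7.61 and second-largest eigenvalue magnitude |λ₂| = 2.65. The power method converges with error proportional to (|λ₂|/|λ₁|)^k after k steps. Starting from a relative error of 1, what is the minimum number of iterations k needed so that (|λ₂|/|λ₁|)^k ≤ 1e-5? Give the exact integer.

11

|λ₂/λ₁| = 2.65/7.61 = 0.34823
Need k ≥ ln(1e-5) / ln(0.34823) = -11.5129 / -1.0549 ≈ 10.914
Smallest integer k satisfying the bound: 11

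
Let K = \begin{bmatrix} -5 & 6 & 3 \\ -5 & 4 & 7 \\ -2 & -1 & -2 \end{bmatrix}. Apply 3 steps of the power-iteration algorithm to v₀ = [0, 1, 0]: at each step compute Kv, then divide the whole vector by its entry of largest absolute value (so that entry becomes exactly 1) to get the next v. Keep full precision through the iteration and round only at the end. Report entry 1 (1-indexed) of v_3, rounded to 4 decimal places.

Kv0 = (6.00000, 4.00000, -1.00000); divide by 6.00000 → v1 = (1.00000, 0.66667, -0.16667)
Kv1 = (-1.50000, -3.50000, -2.33333); divide by -3.50000 → v2 = (0.42857, 1.00000, 0.66667)
Kv2 = (5.85714, 6.52381, -3.19048); divide by 6.52381 → v3 = (0.89781, 1.00000, -0.48905)
Requested entry of v3: -123/-137 = 0.8978

0.8978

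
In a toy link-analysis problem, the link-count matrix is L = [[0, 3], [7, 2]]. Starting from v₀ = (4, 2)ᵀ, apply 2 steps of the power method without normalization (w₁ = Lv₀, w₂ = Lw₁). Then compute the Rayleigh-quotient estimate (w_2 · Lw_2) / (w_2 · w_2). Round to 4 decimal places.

w1 = Lv₀ = (6, 32)
w2 = Lw1 = (96, 106)
Lw2 = (318, 884)
w2·Lw2 = 96·318 + 106·884 = 124232; w2·w2 = 96·96 + 106·106 = 20452
λ ≈ 124232/20452 = 6.0743

λ ≈ 6.0743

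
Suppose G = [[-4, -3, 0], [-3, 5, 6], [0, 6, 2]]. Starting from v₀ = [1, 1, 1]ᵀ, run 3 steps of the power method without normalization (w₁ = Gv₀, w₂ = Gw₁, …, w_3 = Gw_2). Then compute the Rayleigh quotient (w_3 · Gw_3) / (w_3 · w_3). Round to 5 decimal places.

w1 = Gv₀ = (-7, 8, 8)
w2 = Gw1 = (4, 109, 64)
w3 = Gw2 = (-343, 917, 782)
Gw3 = (-1379, 10306, 7066)
w3·Gw3 = (-343)·(-1379) + 917·10306 + 782·7066 = 15449211; w3·w3 = (-343)·(-343) + 917·917 + 782·782 = 1570062
λ ≈ 15449211/1570062 = 9.83987

9.83987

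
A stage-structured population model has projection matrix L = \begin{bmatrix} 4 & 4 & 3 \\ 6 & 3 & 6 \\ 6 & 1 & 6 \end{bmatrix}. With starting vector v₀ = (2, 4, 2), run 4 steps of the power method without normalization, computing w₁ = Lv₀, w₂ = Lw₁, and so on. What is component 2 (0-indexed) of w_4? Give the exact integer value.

61056

w1 = Lv₀ = (4·2 + 4·4 + 3·2; 6·2 + 3·4 + 6·2; 6·2 + 1·4 + 6·2) = (30, 36, 28)
w2 = Lw1 = (4·30 + 4·36 + 3·28; 6·30 + 3·36 + 6·28; 6·30 + 1·36 + 6·28) = (348, 456, 384)
w3 = Lw2 = (4368, 5760, 4848)
w4 = Lw3 = (55056, 72576, 61056)
The requested component of w4 is 61056.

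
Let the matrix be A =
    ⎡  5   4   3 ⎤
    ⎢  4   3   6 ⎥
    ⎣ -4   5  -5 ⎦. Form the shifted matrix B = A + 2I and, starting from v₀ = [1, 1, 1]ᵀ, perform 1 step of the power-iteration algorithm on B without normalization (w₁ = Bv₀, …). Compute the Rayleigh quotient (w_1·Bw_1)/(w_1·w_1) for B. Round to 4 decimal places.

9.0894

B = A + 2I has rows (7, 4, 3); (4, 5, 6); (-4, 5, -3)
w1 = Bv₀ = (7·1 + 4·1 + 3·1; 4·1 + 5·1 + 6·1; (-4)·1 + 5·1 + (-3)·1) = (14, 15, -2)
Bw1 = (152, 119, 25)
w1·Bw1 = 3863; w1·w1 = 425; μ ≈ 3863/425 = 9.0894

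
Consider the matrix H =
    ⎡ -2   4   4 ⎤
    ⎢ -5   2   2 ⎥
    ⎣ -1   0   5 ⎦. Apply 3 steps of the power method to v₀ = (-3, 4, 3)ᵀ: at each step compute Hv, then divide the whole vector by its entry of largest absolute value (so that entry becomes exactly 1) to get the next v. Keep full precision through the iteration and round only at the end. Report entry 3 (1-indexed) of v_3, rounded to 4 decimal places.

-0.2500

Hv0 = (34.00000, 29.00000, 18.00000); divide by 34.00000 → v1 = (1.00000, 0.85294, 0.52941)
Hv1 = (3.52941, -2.23529, 1.64706); divide by 3.52941 → v2 = (1.00000, -0.63333, 0.46667)
Hv2 = (-2.66667, -5.33333, 1.33333); divide by -5.33333 → v3 = (0.50000, 1.00000, -0.25000)
Requested entry of v3: 160/-640 = -0.2500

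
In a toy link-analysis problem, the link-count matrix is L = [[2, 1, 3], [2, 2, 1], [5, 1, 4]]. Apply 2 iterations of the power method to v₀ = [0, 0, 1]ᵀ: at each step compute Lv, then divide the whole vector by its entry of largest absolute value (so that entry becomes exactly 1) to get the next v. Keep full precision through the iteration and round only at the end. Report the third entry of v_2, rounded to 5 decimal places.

1.00000

Lv0 = (3.000000, 1.000000, 4.000000); divide by 4.000000 → v1 = (0.750000, 0.250000, 1.000000)
Lv1 = (4.750000, 3.000000, 8.000000); divide by 8.000000 → v2 = (0.593750, 0.375000, 1.000000)
Requested entry of v2: 32/32 = 1.00000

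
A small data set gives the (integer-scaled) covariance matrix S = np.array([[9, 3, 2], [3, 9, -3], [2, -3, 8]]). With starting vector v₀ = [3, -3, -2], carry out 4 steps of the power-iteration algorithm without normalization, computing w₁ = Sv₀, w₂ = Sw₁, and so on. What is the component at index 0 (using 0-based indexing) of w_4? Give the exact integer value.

w1 = Sv₀ = (14, -12, -1)
w2 = Sw1 = (88, -63, 56)
w3 = Sw2 = (715, -471, 813)
w4 = Sw3 = (6648, -4533, 9347)
The requested component of w4 is 6648.

6648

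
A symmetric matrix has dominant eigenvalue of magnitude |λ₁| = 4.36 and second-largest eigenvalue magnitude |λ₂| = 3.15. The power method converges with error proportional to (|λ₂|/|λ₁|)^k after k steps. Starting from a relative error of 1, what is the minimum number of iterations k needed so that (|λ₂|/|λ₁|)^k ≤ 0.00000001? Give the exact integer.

57

|λ₂/λ₁| = 3.15/4.36 = 0.72248
Need k ≥ ln(0.00000001) / ln(0.72248) = -18.4207 / -0.3251 ≈ 56.667
Smallest integer k satisfying the bound: 57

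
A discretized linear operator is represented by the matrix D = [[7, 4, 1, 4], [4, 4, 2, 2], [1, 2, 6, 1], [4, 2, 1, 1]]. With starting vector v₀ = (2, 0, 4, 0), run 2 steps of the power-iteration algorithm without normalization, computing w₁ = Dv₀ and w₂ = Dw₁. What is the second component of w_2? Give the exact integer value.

w1 = Dv₀ = (18, 16, 26, 12)
w2 = Dw1 = (264, 212, 218, 142)
The requested component of w2 is 212.

212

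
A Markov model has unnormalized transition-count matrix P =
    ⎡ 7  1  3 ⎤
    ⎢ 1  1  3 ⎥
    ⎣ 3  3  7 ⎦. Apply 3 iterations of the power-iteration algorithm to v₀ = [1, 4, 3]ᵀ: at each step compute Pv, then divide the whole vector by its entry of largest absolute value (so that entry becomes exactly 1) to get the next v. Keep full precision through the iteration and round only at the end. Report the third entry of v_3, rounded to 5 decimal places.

Pv0 = (20.000000, 14.000000, 36.000000); divide by 36.000000 → v1 = (0.555556, 0.388889, 1.000000)
Pv1 = (7.277778, 3.944444, 9.833333); divide by 9.833333 → v2 = (0.740113, 0.401130, 1.000000)
Pv2 = (8.581921, 4.141243, 10.423729); divide by 10.423729 → v3 = (0.823306, 0.397290, 1.000000)
Requested entry of v3: 3690/3690 = 1.00000

1.00000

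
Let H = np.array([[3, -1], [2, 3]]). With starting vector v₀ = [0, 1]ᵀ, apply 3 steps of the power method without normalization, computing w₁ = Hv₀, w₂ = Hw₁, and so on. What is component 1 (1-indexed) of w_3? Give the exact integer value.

w1 = Hv₀ = (3·0 + (-1)·1; 2·0 + 3·1) = (-1, 3)
w2 = Hw1 = (3·(-1) + (-1)·3; 2·(-1) + 3·3) = (-6, 7)
w3 = Hw2 = (-25, 9)
The requested component of w3 is -25.

-25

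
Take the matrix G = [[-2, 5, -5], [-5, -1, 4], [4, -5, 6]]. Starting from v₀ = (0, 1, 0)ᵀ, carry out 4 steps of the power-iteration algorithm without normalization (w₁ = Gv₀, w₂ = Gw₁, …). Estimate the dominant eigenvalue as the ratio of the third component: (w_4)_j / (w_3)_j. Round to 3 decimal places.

λ ≈ 2.826

w1 = Gv₀ = (5, -1, -5)
w2 = Gw1 = (10, -44, -5)
w3 = Gw2 = (-215, -26, 230)
w4 = Gw3 = (-850, 2021, 650)
Ratio at component: 650 / 230 = 2.826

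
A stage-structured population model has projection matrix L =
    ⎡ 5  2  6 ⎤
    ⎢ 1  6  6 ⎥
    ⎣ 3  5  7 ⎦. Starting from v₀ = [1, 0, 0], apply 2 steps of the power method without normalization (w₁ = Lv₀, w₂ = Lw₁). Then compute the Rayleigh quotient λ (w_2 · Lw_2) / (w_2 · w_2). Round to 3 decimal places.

w1 = Lv₀ = (5, 1, 3)
w2 = Lw1 = (45, 29, 41)
Lw2 = (529, 465, 567)
w2·Lw2 = 45·529 + 29·465 + 41·567 = 60537; w2·w2 = 45·45 + 29·29 + 41·41 = 4547
λ ≈ 60537/4547 = 13.314

λ ≈ 13.314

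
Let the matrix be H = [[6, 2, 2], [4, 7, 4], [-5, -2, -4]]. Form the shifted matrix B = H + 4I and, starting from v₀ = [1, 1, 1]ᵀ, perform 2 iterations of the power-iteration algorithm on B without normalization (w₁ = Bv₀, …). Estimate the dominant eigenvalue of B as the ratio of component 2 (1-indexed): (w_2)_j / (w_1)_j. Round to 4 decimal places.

12.4737

B = H + 4I has rows (10, 2, 2); (4, 11, 4); (-5, -2, 0)
w1 = Bv₀ = (10·1 + 2·1 + 2·1; 4·1 + 11·1 + 4·1; (-5)·1 + (-2)·1 + 0·1) = (14, 19, -7)
w2 = Bw1 = (10·14 + 2·19 + 2·(-7); 4·14 + 11·19 + 4·(-7); (-5)·14 + (-2)·19 + 0·(-7)) = (164, 237, -108)
Ratio: 237/19 = 12.4737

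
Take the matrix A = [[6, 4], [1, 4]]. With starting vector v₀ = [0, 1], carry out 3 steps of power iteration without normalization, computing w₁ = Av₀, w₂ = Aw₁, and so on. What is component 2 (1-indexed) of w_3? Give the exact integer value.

120

w1 = Av₀ = (6·0 + 4·1; 1·0 + 4·1) = (4, 4)
w2 = Aw1 = (6·4 + 4·4; 1·4 + 4·4) = (40, 20)
w3 = Aw2 = (320, 120)
The requested component of w3 is 120.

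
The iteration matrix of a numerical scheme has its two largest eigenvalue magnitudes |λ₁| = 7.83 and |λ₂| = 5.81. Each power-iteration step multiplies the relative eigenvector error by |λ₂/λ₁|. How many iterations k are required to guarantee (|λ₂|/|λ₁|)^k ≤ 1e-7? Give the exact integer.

55

|λ₂/λ₁| = 5.81/7.83 = 0.74202
Need k ≥ ln(1e-7) / ln(0.74202) = -16.1181 / -0.2984 ≈ 54.018
Smallest integer k satisfying the bound: 55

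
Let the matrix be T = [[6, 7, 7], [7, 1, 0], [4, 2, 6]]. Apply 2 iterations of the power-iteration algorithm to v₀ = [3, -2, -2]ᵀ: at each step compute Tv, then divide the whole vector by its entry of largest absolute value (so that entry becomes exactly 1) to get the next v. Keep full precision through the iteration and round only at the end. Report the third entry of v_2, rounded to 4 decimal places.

0.5098

Tv0 = (-10.00000, 19.00000, -4.00000); divide by 19.00000 → v1 = (-0.52632, 1.00000, -0.21053)
Tv1 = (2.36842, -2.68421, -1.36842); divide by -2.68421 → v2 = (-0.88235, 1.00000, 0.50980)
Requested entry of v2: -26/-51 = 0.5098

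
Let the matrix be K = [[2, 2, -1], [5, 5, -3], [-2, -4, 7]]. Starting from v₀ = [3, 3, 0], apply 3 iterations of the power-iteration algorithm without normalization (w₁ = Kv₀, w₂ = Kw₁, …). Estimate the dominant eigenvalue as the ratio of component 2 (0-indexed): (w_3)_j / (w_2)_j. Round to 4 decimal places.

11.6667

w1 = Kv₀ = (2·3 + 2·3 + (-1)·0; 5·3 + 5·3 + (-3)·0; (-2)·3 + (-4)·3 + 7·0) = (12, 30, -18)
w2 = Kw1 = (2·12 + 2·30 + (-1)·(-18); 5·12 + 5·30 + (-3)·(-18); (-2)·12 + (-4)·30 + 7·(-18)) = (102, 264, -270)
w3 = Kw2 = (1002, 2640, -3150)
Ratio at component: -3150 / -270 = 11.6667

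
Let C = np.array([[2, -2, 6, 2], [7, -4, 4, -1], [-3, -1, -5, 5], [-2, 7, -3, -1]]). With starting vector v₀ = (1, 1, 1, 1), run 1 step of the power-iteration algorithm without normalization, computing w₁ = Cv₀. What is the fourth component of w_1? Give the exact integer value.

w1 = Cv₀ = (8, 6, -4, 1)
The requested component of w1 is 1.

1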